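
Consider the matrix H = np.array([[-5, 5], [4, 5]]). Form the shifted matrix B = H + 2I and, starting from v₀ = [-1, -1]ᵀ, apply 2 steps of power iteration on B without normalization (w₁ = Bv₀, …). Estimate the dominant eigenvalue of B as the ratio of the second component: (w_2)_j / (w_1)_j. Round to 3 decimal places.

B = H + 2I has rows (-3, 5); (4, 7)
w1 = Bv₀ = (-2, -11)
w2 = Bw1 = (-49, -85)
Ratio: -85/-11 = 7.727

μ ≈ 7.727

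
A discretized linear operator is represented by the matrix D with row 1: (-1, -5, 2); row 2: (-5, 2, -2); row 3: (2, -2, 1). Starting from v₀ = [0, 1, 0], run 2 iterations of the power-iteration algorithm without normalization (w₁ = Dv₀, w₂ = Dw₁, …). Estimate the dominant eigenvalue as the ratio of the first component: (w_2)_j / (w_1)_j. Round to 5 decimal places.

λ ≈ 1.80000

w1 = Dv₀ = (-5, 2, -2)
w2 = Dw1 = (-9, 33, -16)
Ratio at component: -9 / -5 = 1.80000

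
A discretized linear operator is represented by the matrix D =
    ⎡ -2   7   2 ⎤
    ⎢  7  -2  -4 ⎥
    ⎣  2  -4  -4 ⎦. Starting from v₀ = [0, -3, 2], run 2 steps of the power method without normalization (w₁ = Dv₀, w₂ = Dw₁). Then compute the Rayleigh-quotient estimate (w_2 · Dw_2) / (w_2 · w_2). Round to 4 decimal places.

w1 = Dv₀ = (-17, -2, 4)
w2 = Dw1 = (28, -131, -42)
Dw2 = (-1057, 626, 748)
w2·Dw2 = 28·(-1057) + (-131)·626 + (-42)·748 = -143018; w2·w2 = 28·28 + (-131)·(-131) + (-42)·(-42) = 19709
λ ≈ -143018/19709 = -7.2565

λ ≈ -7.2565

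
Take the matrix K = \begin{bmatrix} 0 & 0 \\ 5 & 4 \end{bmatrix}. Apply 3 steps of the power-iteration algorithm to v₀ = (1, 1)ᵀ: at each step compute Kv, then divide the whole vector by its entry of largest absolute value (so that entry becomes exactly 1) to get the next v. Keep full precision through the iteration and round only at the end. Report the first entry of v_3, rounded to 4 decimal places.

0.0000

Kv0 = (0.00000, 9.00000); divide by 9.00000 → v1 = (0.00000, 1.00000)
Kv1 = (0.00000, 4.00000); divide by 4.00000 → v2 = (0.00000, 1.00000)
Kv2 = (0.00000, 4.00000); divide by 4.00000 → v3 = (0.00000, 1.00000)
Requested entry of v3: 0/144 = 0.0000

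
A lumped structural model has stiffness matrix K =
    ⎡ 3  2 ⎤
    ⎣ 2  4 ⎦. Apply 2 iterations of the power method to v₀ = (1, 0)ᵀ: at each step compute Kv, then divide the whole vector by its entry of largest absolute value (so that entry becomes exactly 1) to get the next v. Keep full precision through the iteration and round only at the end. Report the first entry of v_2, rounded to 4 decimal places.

0.9286

Kv0 = (3.00000, 2.00000); divide by 3.00000 → v1 = (1.00000, 0.66667)
Kv1 = (4.33333, 4.66667); divide by 4.66667 → v2 = (0.92857, 1.00000)
Requested entry of v2: 13/14 = 0.9286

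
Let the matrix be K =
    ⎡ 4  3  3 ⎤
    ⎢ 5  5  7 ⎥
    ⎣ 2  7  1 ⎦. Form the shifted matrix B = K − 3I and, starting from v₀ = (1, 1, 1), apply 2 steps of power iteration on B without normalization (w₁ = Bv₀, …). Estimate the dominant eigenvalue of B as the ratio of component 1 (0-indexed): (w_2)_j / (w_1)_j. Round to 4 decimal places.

B = K − 3I has rows (1, 3, 3); (5, 2, 7); (2, 7, -2)
w1 = Bv₀ = (1·1 + 3·1 + 3·1; 5·1 + 2·1 + 7·1; 2·1 + 7·1 + (-2)·1) = (7, 14, 7)
w2 = Bw1 = (1·7 + 3·14 + 3·7; 5·7 + 2·14 + 7·7; 2·7 + 7·14 + (-2)·7) = (70, 112, 98)
Ratio: 112/14 = 8.0000

8.0000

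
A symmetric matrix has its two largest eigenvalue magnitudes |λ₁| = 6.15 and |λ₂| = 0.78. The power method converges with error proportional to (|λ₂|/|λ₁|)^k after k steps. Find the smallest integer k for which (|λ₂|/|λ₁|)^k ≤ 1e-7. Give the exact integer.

8

|λ₂/λ₁| = 0.78/6.15 = 0.12683
Need k ≥ ln(1e-7) / ln(0.12683) = -16.1181 / -2.0649 ≈ 7.806
Smallest integer k satisfying the bound: 8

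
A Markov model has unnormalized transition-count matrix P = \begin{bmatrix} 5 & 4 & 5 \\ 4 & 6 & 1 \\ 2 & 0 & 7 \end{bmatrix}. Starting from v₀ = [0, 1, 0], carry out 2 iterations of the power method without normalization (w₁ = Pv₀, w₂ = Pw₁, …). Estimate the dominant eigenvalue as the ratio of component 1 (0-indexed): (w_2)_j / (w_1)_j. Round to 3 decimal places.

w1 = Pv₀ = (5·0 + 4·1 + 5·0; 4·0 + 6·1 + 1·0; 2·0 + 0·1 + 7·0) = (4, 6, 0)
w2 = Pw1 = (5·4 + 4·6 + 5·0; 4·4 + 6·6 + 1·0; 2·4 + 0·6 + 7·0) = (44, 52, 8)
Ratio at component: 52 / 6 = 8.667

λ ≈ 8.667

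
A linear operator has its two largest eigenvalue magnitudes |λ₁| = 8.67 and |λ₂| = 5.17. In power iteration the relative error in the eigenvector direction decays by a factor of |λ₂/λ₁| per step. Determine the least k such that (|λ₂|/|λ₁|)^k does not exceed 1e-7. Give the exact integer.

32

|λ₂/λ₁| = 5.17/8.67 = 0.59631
Need k ≥ ln(1e-7) / ln(0.59631) = -16.1181 / -0.5170 ≈ 31.176
Smallest integer k satisfying the bound: 32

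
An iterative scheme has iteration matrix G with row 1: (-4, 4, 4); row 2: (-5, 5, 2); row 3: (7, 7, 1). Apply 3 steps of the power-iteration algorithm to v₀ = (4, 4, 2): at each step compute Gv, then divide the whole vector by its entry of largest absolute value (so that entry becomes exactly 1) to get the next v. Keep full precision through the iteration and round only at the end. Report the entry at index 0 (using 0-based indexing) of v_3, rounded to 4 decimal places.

Gv0 = (8.00000, 4.00000, 58.00000); divide by 58.00000 → v1 = (0.13793, 0.06897, 1.00000)
Gv1 = (3.72414, 1.65517, 2.44828); divide by 3.72414 → v2 = (1.00000, 0.44444, 0.65741)
Gv2 = (0.40741, -1.46296, 10.76852); divide by 10.76852 → v3 = (0.03783, -0.13586, 1.00000)
Requested entry of v3: 88/2326 = 0.0378

0.0378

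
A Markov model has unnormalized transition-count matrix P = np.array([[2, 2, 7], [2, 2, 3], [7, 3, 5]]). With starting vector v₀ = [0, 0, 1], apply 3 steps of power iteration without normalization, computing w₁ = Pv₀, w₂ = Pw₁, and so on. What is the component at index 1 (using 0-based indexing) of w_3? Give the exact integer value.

w1 = Pv₀ = (2·0 + 2·0 + 7·1; 2·0 + 2·0 + 3·1; 7·0 + 3·0 + 5·1) = (7, 3, 5)
w2 = Pw1 = (2·7 + 2·3 + 7·5; 2·7 + 2·3 + 3·5; 7·7 + 3·3 + 5·5) = (55, 35, 83)
w3 = Pw2 = (761, 429, 905)
The requested component of w3 is 429.

429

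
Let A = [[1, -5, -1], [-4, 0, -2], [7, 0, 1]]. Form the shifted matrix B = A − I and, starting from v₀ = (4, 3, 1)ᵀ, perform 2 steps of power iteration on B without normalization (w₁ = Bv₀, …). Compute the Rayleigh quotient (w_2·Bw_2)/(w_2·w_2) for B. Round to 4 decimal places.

B = A − I has rows (0, -5, -1); (-4, -1, -2); (7, 0, 0)
w1 = Bv₀ = (0·4 + (-5)·3 + (-1)·1; (-4)·4 + (-1)·3 + (-2)·1; 7·4 + 0·3 + 0·1) = (-16, -21, 28)
w2 = Bw1 = (0·(-16) + (-5)·(-21) + (-1)·28; (-4)·(-16) + (-1)·(-21) + (-2)·28; 7·(-16) + 0·(-21) + 0·28) = (77, 29, -112)
Bw2 = (-33, -113, 539)
w2·Bw2 = -66186; w2·w2 = 19314; μ ≈ -66186/19314 = -3.4268

-3.4268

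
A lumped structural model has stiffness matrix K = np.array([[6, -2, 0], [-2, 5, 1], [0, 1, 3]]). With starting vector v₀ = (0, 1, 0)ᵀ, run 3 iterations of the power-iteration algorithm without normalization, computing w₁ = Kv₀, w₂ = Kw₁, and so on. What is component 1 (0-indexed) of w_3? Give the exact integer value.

202

w1 = Kv₀ = (6·0 + (-2)·1 + 0·0; (-2)·0 + 5·1 + 1·0; 0·0 + 1·1 + 3·0) = (-2, 5, 1)
w2 = Kw1 = (6·(-2) + (-2)·5 + 0·1; (-2)·(-2) + 5·5 + 1·1; 0·(-2) + 1·5 + 3·1) = (-22, 30, 8)
w3 = Kw2 = (-192, 202, 54)
The requested component of w3 is 202.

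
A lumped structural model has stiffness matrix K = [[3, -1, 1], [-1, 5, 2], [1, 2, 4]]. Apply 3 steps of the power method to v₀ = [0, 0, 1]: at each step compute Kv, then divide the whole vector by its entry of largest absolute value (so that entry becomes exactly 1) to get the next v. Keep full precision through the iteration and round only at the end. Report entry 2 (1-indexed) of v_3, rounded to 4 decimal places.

Kv0 = (1.00000, 2.00000, 4.00000); divide by 4.00000 → v1 = (0.25000, 0.50000, 1.00000)
Kv1 = (1.25000, 4.25000, 5.25000); divide by 5.25000 → v2 = (0.23810, 0.80952, 1.00000)
Kv2 = (0.90476, 5.80952, 5.85714); divide by 5.85714 → v3 = (0.15447, 0.99187, 1.00000)
Requested entry of v3: 122/123 = 0.9919

0.9919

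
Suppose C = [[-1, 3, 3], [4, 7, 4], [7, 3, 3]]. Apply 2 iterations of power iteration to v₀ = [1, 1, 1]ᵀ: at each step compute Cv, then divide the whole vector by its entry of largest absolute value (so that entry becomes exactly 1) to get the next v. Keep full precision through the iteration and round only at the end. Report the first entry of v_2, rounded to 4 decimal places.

Cv0 = (5.00000, 15.00000, 13.00000); divide by 15.00000 → v1 = (0.33333, 1.00000, 0.86667)
Cv1 = (5.26667, 11.80000, 7.93333); divide by 11.80000 → v2 = (0.44633, 1.00000, 0.67232)
Requested entry of v2: 79/177 = 0.4463

0.4463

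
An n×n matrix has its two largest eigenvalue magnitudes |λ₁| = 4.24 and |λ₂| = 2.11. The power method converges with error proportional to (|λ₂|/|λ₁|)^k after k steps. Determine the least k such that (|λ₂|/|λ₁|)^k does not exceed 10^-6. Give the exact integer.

|λ₂/λ₁| = 2.11/4.24 = 0.49764
Need k ≥ ln(10^-6) / ln(0.49764) = -13.8155 / -0.6979 ≈ 19.797
Smallest integer k satisfying the bound: 20

20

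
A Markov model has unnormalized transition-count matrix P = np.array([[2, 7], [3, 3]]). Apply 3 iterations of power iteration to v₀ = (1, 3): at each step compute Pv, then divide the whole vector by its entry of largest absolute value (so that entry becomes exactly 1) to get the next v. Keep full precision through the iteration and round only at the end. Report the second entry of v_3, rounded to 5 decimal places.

0.70854

Pv0 = (23.000000, 12.000000); divide by 23.000000 → v1 = (1.000000, 0.521739)
Pv1 = (5.652174, 4.565217); divide by 5.652174 → v2 = (1.000000, 0.807692)
Pv2 = (7.653846, 5.423077); divide by 7.653846 → v3 = (1.000000, 0.708543)
Requested entry of v3: 705/995 = 0.70854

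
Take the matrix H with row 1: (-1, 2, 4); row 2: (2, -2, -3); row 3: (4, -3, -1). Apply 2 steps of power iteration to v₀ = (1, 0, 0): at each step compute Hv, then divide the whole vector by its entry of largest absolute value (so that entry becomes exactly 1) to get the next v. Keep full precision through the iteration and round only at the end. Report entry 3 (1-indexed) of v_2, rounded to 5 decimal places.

Hv0 = (-1.000000, 2.000000, 4.000000); divide by 4.000000 → v1 = (-0.250000, 0.500000, 1.000000)
Hv1 = (5.250000, -4.500000, -3.500000); divide by 5.250000 → v2 = (1.000000, -0.857143, -0.666667)
Requested entry of v2: -14/21 = -0.66667

-0.66667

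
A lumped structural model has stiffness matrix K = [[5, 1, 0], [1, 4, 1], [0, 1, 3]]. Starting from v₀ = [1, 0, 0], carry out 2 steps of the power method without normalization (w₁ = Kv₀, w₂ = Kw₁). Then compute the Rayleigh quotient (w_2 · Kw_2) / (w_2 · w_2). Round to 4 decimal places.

λ ≈ 5.5317

w1 = Kv₀ = (5, 1, 0)
w2 = Kw1 = (26, 9, 1)
Kw2 = (139, 63, 12)
w2·Kw2 = 26·139 + 9·63 + 1·12 = 4193; w2·w2 = 26·26 + 9·9 + 1·1 = 758
λ ≈ 4193/758 = 5.5317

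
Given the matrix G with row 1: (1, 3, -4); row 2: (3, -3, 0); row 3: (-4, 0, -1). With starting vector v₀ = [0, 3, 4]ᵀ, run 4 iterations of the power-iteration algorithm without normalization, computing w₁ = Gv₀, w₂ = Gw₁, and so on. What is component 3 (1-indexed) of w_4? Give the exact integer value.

w1 = Gv₀ = (-7, -9, -4)
w2 = Gw1 = (-18, 6, 32)
w3 = Gw2 = (-128, -72, 40)
w4 = Gw3 = (-504, -168, 472)
The requested component of w4 is 472.

472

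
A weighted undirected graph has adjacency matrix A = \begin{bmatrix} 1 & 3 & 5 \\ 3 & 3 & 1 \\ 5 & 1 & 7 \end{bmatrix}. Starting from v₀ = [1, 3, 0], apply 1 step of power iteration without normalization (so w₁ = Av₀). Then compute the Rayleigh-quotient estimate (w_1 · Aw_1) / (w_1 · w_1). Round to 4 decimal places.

8.7403

w1 = Av₀ = (1·1 + 3·3 + 5·0; 3·1 + 3·3 + 1·0; 5·1 + 1·3 + 7·0) = (10, 12, 8)
Aw1 = (86, 74, 118)
w1·Aw1 = 10·86 + 12·74 + 8·118 = 2692; w1·w1 = 10·10 + 12·12 + 8·8 = 308
λ ≈ 2692/308 = 8.7403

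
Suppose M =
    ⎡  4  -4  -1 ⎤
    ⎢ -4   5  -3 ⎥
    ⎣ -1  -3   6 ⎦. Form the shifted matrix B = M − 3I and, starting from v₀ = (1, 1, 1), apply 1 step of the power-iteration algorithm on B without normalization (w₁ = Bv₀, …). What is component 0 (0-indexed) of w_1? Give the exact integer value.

-4

B = M − 3I has rows (1, -4, -1); (-4, 2, -3); (-1, -3, 3)
w1 = Bv₀ = (1·1 + (-4)·1 + (-1)·1; (-4)·1 + 2·1 + (-3)·1; (-1)·1 + (-3)·1 + 3·1) = (-4, -5, -1)
Requested component of w1: -4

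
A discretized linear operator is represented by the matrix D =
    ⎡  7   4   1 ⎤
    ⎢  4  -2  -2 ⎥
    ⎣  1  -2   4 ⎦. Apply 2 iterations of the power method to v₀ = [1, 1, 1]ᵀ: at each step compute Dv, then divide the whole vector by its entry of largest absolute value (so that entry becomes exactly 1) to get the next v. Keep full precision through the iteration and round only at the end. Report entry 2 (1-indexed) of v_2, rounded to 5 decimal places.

Dv0 = (12.000000, 0.000000, 3.000000); divide by 12.000000 → v1 = (1.000000, 0.000000, 0.250000)
Dv1 = (7.250000, 3.500000, 2.000000); divide by 7.250000 → v2 = (1.000000, 0.482759, 0.275862)
Requested entry of v2: 42/87 = 0.48276

0.48276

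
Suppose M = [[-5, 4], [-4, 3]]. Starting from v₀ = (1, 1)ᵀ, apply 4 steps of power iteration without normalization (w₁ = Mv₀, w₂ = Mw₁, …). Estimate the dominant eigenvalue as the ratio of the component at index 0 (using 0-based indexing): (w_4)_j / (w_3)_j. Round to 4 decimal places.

w1 = Mv₀ = ((-5)·1 + 4·1; (-4)·1 + 3·1) = (-1, -1)
w2 = Mw1 = ((-5)·(-1) + 4·(-1); (-4)·(-1) + 3·(-1)) = (1, 1)
w3 = Mw2 = (-1, -1)
w4 = Mw3 = (1, 1)
Ratio at component: 1 / -1 = -1.0000

-1.0000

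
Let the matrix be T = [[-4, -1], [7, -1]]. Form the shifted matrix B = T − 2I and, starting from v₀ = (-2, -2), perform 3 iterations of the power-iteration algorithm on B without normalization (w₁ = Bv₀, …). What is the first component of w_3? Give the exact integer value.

B = T − 2I has rows (-6, -1); (7, -3)
w1 = Bv₀ = (14, -8)
w2 = Bw1 = (-76, 122)
w3 = Bw2 = (334, -898)
Requested component of w3: 334

334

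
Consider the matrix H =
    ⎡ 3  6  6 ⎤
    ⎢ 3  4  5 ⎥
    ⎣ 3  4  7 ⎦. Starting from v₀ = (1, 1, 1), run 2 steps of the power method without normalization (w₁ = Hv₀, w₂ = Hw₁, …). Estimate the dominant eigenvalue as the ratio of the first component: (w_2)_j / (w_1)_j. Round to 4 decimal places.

13.4000

w1 = Hv₀ = (15, 12, 14)
w2 = Hw1 = (201, 163, 191)
Ratio at component: 201 / 15 = 13.4000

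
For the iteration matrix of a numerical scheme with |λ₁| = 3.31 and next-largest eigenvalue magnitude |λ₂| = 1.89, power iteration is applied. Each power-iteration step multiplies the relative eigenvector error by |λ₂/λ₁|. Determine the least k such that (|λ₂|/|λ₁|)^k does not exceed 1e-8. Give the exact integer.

|λ₂/λ₁| = 1.89/3.31 = 0.57100
Need k ≥ ln(1e-8) / ln(0.57100) = -18.4207 / -0.5604 ≈ 32.872
Smallest integer k satisfying the bound: 33

33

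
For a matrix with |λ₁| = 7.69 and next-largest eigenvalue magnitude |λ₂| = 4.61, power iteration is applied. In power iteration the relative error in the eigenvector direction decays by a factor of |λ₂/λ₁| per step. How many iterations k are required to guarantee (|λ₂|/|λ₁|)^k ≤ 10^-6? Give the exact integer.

27

|λ₂/λ₁| = 4.61/7.69 = 0.59948
Need k ≥ ln(10^-6) / ln(0.59948) = -13.8155 / -0.5117 ≈ 27.000
Smallest integer k satisfying the bound: 27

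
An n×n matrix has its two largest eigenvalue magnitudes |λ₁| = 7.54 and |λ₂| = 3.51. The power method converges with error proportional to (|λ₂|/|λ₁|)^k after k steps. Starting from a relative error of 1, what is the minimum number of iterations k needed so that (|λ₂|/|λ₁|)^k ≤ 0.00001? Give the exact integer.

16

|λ₂/λ₁| = 3.51/7.54 = 0.46552
Need k ≥ ln(0.00001) / ln(0.46552) = -11.5129 / -0.7646 ≈ 15.057
Smallest integer k satisfying the bound: 16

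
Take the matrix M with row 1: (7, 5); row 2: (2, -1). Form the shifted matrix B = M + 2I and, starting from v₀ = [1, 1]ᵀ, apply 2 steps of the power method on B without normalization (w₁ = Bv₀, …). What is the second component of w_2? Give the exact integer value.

B = M + 2I has rows (9, 5); (2, 1)
w1 = Bv₀ = (14, 3)
w2 = Bw1 = (141, 31)
Requested component of w2: 31

31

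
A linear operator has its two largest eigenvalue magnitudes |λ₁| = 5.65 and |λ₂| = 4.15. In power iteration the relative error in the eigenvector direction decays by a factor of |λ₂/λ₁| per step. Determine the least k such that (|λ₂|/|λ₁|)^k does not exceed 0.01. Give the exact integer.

|λ₂/λ₁| = 4.15/5.65 = 0.73451
Need k ≥ ln(0.01) / ln(0.73451) = -4.6052 / -0.3085 ≈ 14.925
Smallest integer k satisfying the bound: 15

15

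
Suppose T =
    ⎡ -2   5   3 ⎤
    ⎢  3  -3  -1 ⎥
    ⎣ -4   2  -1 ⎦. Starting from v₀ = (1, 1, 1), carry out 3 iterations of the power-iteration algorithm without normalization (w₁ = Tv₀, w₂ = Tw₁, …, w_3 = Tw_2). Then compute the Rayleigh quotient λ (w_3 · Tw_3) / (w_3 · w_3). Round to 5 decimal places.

λ ≈ -4.27328

w1 = Tv₀ = (6, -1, -3)
w2 = Tw1 = (-26, 24, -23)
w3 = Tw2 = (103, -127, 175)
Tw3 = (-316, 515, -841)
w3·Tw3 = 103·(-316) + (-127)·515 + 175·(-841) = -245128; w3·w3 = 103·103 + (-127)·(-127) + 175·175 = 57363
λ ≈ -245128/57363 = -4.27328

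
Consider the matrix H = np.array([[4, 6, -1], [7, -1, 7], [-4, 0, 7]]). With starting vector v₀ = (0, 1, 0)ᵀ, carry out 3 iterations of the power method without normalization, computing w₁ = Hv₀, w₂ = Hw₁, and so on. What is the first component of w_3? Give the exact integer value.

354

w1 = Hv₀ = (4·0 + 6·1 + (-1)·0; 7·0 + (-1)·1 + 7·0; (-4)·0 + 0·1 + 7·0) = (6, -1, 0)
w2 = Hw1 = (4·6 + 6·(-1) + (-1)·0; 7·6 + (-1)·(-1) + 7·0; (-4)·6 + 0·(-1) + 7·0) = (18, 43, -24)
w3 = Hw2 = (354, -85, -240)
The requested component of w3 is 354.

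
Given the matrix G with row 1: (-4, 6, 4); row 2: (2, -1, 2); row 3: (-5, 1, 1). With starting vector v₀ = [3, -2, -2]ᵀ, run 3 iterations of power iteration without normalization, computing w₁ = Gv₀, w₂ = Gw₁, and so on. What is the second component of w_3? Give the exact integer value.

w1 = Gv₀ = (-32, 4, -19)
w2 = Gw1 = (76, -106, 145)
w3 = Gw2 = (-360, 548, -341)
The requested component of w3 is 548.

548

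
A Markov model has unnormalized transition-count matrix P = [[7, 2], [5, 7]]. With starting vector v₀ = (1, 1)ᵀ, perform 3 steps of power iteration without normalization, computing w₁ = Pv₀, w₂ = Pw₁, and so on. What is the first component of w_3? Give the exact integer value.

867

w1 = Pv₀ = (7·1 + 2·1; 5·1 + 7·1) = (9, 12)
w2 = Pw1 = (7·9 + 2·12; 5·9 + 7·12) = (87, 129)
w3 = Pw2 = (867, 1338)
The requested component of w3 is 867.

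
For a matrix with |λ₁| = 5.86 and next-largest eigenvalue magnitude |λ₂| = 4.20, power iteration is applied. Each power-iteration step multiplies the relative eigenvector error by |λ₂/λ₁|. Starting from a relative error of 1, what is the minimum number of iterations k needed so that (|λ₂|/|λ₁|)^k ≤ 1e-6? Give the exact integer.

|λ₂/λ₁| = 4.20/5.86 = 0.71672
Need k ≥ ln(1e-6) / ln(0.71672) = -13.8155 / -0.3331 ≈ 41.480
Smallest integer k satisfying the bound: 42

42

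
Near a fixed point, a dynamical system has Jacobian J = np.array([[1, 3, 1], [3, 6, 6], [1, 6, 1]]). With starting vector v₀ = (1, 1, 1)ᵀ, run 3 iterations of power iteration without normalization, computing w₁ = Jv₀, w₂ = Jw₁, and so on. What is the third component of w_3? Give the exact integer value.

w1 = Jv₀ = (5, 15, 8)
w2 = Jw1 = (58, 153, 103)
w3 = Jw2 = (620, 1710, 1079)
The requested component of w3 is 1079.

1079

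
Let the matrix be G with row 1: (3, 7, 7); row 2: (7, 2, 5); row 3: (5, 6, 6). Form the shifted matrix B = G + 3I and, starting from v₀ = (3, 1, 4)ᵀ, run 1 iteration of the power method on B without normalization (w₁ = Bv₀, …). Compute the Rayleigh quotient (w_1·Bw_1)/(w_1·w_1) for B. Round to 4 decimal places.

B = G + 3I has rows (6, 7, 7); (7, 5, 5); (5, 6, 9)
w1 = Bv₀ = (6·3 + 7·1 + 7·4; 7·3 + 5·1 + 5·4; 5·3 + 6·1 + 9·4) = (53, 46, 57)
Bw1 = (1039, 886, 1054)
w1·Bw1 = 155901; w1·w1 = 8174; μ ≈ 155901/8174 = 19.0728

19.0728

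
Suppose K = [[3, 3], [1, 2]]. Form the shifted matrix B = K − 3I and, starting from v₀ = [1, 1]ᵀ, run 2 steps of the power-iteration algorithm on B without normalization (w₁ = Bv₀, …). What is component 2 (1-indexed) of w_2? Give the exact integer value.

3

B = K − 3I has rows (0, 3); (1, -1)
w1 = Bv₀ = (0·1 + 3·1; 1·1 + (-1)·1) = (3, 0)
w2 = Bw1 = (0·3 + 3·0; 1·3 + (-1)·0) = (0, 3)
Requested component of w2: 3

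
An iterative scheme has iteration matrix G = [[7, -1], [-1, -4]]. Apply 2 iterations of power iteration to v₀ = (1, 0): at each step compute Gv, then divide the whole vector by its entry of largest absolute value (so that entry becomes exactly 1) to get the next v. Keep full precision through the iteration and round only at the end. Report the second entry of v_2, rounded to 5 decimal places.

Gv0 = (7.000000, -1.000000); divide by 7.000000 → v1 = (1.000000, -0.142857)
Gv1 = (7.142857, -0.428571); divide by 7.142857 → v2 = (1.000000, -0.060000)
Requested entry of v2: -3/50 = -0.06000

-0.06000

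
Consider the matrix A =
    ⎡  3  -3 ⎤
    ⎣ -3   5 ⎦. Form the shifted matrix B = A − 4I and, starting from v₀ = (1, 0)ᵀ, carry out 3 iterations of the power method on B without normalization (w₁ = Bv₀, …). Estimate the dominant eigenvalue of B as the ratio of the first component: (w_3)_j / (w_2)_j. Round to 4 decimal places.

B = A − 4I has rows (-1, -3); (-3, 1)
w1 = Bv₀ = ((-1)·1 + (-3)·0; (-3)·1 + 1·0) = (-1, -3)
w2 = Bw1 = ((-1)·(-1) + (-3)·(-3); (-3)·(-1) + 1·(-3)) = (10, 0)
w3 = Bw2 = (-10, -30)
Ratio: -10/10 = -1.0000

μ ≈ -1.0000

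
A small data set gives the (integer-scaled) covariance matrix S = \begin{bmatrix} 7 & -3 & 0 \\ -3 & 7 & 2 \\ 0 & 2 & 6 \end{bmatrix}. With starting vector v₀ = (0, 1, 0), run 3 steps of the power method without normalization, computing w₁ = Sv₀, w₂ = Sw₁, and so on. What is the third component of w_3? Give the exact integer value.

w1 = Sv₀ = (-3, 7, 2)
w2 = Sw1 = (-42, 62, 26)
w3 = Sw2 = (-480, 612, 280)
The requested component of w3 is 280.

280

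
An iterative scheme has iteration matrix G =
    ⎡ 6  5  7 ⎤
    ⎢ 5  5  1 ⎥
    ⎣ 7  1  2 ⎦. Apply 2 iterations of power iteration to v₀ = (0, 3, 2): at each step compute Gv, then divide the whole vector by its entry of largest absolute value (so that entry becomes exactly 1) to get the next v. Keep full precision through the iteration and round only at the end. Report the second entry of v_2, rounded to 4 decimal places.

Gv0 = (29.00000, 17.00000, 7.00000); divide by 29.00000 → v1 = (1.00000, 0.58621, 0.24138)
Gv1 = (10.62069, 8.17241, 8.06897); divide by 10.62069 → v2 = (1.00000, 0.76948, 0.75974)
Requested entry of v2: 237/308 = 0.7695

0.7695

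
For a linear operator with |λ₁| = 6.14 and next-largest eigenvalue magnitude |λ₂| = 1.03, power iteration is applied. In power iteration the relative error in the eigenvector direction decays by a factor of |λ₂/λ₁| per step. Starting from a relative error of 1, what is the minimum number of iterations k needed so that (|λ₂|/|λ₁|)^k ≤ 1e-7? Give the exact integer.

|λ₂/λ₁| = 1.03/6.14 = 0.16775
Need k ≥ ln(1e-7) / ln(0.16775) = -16.1181 / -1.7853 ≈ 9.028
Smallest integer k satisfying the bound: 10

10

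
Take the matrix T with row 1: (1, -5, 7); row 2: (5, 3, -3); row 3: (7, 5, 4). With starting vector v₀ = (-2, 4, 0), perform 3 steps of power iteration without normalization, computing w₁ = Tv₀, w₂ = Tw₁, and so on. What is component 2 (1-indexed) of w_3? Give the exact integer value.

44

w1 = Tv₀ = (-22, 2, 6)
w2 = Tw1 = (10, -122, -120)
w3 = Tw2 = (-220, 44, -1020)
The requested component of w3 is 44.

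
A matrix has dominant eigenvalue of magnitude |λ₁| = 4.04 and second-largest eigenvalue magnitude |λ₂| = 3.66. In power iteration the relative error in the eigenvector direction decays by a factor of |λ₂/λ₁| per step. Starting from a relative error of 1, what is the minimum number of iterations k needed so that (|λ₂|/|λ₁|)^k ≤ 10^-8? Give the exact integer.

|λ₂/λ₁| = 3.66/4.04 = 0.90594
Need k ≥ ln(10^-8) / ln(0.90594) = -18.4207 / -0.0988 ≈ 186.479
Smallest integer k satisfying the bound: 187

187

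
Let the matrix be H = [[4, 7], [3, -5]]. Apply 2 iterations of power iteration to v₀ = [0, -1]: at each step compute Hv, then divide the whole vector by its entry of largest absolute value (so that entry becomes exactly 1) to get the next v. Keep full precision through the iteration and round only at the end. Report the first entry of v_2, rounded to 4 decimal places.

Hv0 = (-7.00000, 5.00000); divide by -7.00000 → v1 = (1.00000, -0.71429)
Hv1 = (-1.00000, 6.57143); divide by 6.57143 → v2 = (-0.15217, 1.00000)
Requested entry of v2: 7/-46 = -0.1522

-0.1522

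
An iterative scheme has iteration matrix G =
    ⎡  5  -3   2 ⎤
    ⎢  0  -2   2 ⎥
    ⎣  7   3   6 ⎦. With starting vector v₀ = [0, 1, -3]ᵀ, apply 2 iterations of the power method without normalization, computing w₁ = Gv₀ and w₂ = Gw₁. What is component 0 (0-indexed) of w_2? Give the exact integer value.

-51

w1 = Gv₀ = (5·0 + (-3)·1 + 2·(-3); 0·0 + (-2)·1 + 2·(-3); 7·0 + 3·1 + 6·(-3)) = (-9, -8, -15)
w2 = Gw1 = (5·(-9) + (-3)·(-8) + 2·(-15); 0·(-9) + (-2)·(-8) + 2·(-15); 7·(-9) + 3·(-8) + 6·(-15)) = (-51, -14, -177)
The requested component of w2 is -51.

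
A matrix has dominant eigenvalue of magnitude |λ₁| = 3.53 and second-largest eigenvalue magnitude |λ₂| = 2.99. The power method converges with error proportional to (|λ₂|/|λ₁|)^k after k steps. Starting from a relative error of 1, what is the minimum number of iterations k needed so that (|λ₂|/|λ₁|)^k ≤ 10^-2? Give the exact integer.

28

|λ₂/λ₁| = 2.99/3.53 = 0.84703
Need k ≥ ln(10^-2) / ln(0.84703) = -4.6052 / -0.1660 ≈ 27.738
Smallest integer k satisfying the bound: 28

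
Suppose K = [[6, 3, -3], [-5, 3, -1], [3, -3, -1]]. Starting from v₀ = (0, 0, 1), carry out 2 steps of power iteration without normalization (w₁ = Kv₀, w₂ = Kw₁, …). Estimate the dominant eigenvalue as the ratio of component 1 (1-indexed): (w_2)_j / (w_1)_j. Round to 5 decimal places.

6.00000

w1 = Kv₀ = (6·0 + 3·0 + (-3)·1; (-5)·0 + 3·0 + (-1)·1; 3·0 + (-3)·0 + (-1)·1) = (-3, -1, -1)
w2 = Kw1 = (6·(-3) + 3·(-1) + (-3)·(-1); (-5)·(-3) + 3·(-1) + (-1)·(-1); 3·(-3) + (-3)·(-1) + (-1)·(-1)) = (-18, 13, -5)
Ratio at component: -18 / -3 = 6.00000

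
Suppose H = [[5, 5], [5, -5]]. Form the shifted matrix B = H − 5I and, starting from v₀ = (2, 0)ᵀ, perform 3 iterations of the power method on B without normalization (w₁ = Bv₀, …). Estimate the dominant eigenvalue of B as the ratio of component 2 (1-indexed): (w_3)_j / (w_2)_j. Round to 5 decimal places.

B = H − 5I has rows (0, 5); (5, -10)
w1 = Bv₀ = (0·2 + 5·0; 5·2 + (-10)·0) = (0, 10)
w2 = Bw1 = (0·0 + 5·10; 5·0 + (-10)·10) = (50, -100)
w3 = Bw2 = (-500, 1250)
Ratio: 1250/-100 = -12.50000

-12.50000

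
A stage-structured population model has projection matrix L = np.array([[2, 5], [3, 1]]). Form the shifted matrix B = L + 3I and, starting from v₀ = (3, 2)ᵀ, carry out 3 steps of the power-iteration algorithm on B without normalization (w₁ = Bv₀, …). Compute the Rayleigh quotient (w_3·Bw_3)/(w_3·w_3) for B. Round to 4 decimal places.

B = L + 3I has rows (5, 5); (3, 4)
w1 = Bv₀ = (25, 17)
w2 = Bw1 = (210, 143)
w3 = Bw2 = (1765, 1202)
Bw3 = (14835, 10103)
w3·Bw3 = 38327581; w3·w3 = 4560029; μ ≈ 38327581/4560029 = 8.4051

μ ≈ 8.4051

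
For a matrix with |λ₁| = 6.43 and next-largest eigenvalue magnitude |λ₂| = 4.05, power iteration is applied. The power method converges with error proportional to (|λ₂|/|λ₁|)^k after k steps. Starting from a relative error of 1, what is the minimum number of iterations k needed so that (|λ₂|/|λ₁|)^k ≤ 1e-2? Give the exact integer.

10

|λ₂/λ₁| = 4.05/6.43 = 0.62986
Need k ≥ ln(1e-2) / ln(0.62986) = -4.6052 / -0.4623 ≈ 9.962
Smallest integer k satisfying the bound: 10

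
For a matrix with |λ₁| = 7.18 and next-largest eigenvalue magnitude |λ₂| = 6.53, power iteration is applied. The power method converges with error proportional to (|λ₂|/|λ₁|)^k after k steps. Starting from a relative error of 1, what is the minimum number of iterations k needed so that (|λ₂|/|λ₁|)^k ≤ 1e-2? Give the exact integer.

|λ₂/λ₁| = 6.53/7.18 = 0.90947
Need k ≥ ln(1e-2) / ln(0.90947) = -4.6052 / -0.0949 ≈ 48.530
Smallest integer k satisfying the bound: 49

49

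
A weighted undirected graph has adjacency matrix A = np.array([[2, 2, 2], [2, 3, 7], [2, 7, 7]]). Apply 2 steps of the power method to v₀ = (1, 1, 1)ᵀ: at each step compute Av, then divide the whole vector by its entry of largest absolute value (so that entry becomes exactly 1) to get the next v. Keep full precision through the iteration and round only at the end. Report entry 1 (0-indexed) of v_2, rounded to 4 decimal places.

0.7692

Av0 = (6.00000, 12.00000, 16.00000); divide by 16.00000 → v1 = (0.37500, 0.75000, 1.00000)
Av1 = (4.25000, 10.00000, 13.00000); divide by 13.00000 → v2 = (0.32692, 0.76923, 1.00000)
Requested entry of v2: 160/208 = 0.7692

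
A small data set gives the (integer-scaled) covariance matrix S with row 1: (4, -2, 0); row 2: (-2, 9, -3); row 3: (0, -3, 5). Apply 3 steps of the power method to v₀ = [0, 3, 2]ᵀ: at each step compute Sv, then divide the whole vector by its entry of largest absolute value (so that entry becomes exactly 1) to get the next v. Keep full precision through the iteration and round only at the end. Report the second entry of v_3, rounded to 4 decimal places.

1.0000

Sv0 = (-6.00000, 21.00000, 1.00000); divide by 21.00000 → v1 = (-0.28571, 1.00000, 0.04762)
Sv1 = (-3.14286, 9.42857, -2.76190); divide by 9.42857 → v2 = (-0.33333, 1.00000, -0.29293)
Sv2 = (-3.33333, 10.54545, -4.46465); divide by 10.54545 → v3 = (-0.31609, 1.00000, -0.42337)
Requested entry of v3: 2088/2088 = 1.0000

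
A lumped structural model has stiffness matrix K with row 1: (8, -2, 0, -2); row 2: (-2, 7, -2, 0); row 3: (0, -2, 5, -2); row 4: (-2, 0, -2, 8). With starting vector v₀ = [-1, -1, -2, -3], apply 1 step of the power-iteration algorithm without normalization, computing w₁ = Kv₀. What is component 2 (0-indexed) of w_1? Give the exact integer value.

-2

w1 = Kv₀ = (8·(-1) + (-2)·(-1) + 0·(-2) + (-2)·(-3); (-2)·(-1) + 7·(-1) + (-2)·(-2) + 0·(-3); 0·(-1) + (-2)·(-1) + 5·(-2) + (-2)·(-3); (-2)·(-1) + 0·(-1) + (-2)·(-2) + 8·(-3)) = (0, -1, -2, -18)
The requested component of w1 is -2.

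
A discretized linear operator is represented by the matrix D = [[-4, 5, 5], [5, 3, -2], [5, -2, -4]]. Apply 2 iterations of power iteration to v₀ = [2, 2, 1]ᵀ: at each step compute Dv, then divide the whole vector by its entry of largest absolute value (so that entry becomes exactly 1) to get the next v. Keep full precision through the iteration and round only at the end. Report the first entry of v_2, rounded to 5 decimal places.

0.71233

Dv0 = (7.000000, 14.000000, 2.000000); divide by 14.000000 → v1 = (0.500000, 1.000000, 0.142857)
Dv1 = (3.714286, 5.214286, -0.071429); divide by 5.214286 → v2 = (0.712329, 1.000000, -0.013699)
Requested entry of v2: 52/73 = 0.71233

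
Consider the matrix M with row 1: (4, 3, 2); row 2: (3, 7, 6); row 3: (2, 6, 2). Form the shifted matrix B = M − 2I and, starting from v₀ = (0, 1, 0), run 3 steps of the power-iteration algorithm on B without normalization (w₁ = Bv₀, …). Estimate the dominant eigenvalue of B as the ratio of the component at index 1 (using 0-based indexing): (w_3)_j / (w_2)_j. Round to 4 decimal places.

B = M − 2I has rows (2, 3, 2); (3, 5, 6); (2, 6, 0)
w1 = Bv₀ = (3, 5, 6)
w2 = Bw1 = (33, 70, 36)
w3 = Bw2 = (348, 665, 486)
Ratio: 665/70 = 9.5000

9.5000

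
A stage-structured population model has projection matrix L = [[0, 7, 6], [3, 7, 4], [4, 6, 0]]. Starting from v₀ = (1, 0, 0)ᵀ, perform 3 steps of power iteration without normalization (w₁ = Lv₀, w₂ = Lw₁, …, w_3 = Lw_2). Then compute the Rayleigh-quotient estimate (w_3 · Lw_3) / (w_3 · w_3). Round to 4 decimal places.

w1 = Lv₀ = (0·1 + 7·0 + 6·0; 3·1 + 7·0 + 4·0; 4·1 + 6·0 + 0·0) = (0, 3, 4)
w2 = Lw1 = (0·0 + 7·3 + 6·4; 3·0 + 7·3 + 4·4; 4·0 + 6·3 + 0·4) = (45, 37, 18)
w3 = Lw2 = (367, 466, 402)
Lw3 = (5674, 5971, 4264)
w3·Lw3 = 367·5674 + 466·5971 + 402·4264 = 6578972; w3·w3 = 367·367 + 466·466 + 402·402 = 513449
λ ≈ 6578972/513449 = 12.8133

12.8133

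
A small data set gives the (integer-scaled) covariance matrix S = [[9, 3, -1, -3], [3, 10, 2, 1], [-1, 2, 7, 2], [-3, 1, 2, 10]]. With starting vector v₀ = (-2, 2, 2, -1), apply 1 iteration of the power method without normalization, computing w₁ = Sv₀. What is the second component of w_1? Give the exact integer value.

w1 = Sv₀ = (-11, 17, 18, 2)
The requested component of w1 is 17.

17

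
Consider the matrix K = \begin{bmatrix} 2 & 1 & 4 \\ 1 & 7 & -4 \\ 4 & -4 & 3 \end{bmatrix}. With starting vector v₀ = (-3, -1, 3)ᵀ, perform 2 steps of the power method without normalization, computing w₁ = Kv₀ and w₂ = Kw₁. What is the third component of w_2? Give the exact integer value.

111

w1 = Kv₀ = (2·(-3) + 1·(-1) + 4·3; 1·(-3) + 7·(-1) + (-4)·3; 4·(-3) + (-4)·(-1) + 3·3) = (5, -22, 1)
w2 = Kw1 = (2·5 + 1·(-22) + 4·1; 1·5 + 7·(-22) + (-4)·1; 4·5 + (-4)·(-22) + 3·1) = (-8, -153, 111)
The requested component of w2 is 111.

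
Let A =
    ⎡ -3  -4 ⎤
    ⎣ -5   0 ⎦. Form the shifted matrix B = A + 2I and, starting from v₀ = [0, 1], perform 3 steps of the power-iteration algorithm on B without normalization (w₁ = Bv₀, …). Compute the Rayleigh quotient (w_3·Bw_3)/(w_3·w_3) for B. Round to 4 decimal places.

B = A + 2I has rows (-1, -4); (-5, 2)
w1 = Bv₀ = (-4, 2)
w2 = Bw1 = (-4, 24)
w3 = Bw2 = (-92, 68)
Bw3 = (-180, 596)
w3·Bw3 = 57088; w3·w3 = 13088; μ ≈ 57088/13088 = 4.3619

4.3619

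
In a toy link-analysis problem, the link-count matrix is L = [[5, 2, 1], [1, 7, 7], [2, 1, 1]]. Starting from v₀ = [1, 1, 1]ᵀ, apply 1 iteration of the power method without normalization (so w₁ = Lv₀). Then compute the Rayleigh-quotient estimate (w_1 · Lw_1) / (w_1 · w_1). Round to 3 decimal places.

w1 = Lv₀ = (8, 15, 4)
Lw1 = (74, 141, 35)
w1·Lw1 = 8·74 + 15·141 + 4·35 = 2847; w1·w1 = 8·8 + 15·15 + 4·4 = 305
λ ≈ 2847/305 = 9.334

9.334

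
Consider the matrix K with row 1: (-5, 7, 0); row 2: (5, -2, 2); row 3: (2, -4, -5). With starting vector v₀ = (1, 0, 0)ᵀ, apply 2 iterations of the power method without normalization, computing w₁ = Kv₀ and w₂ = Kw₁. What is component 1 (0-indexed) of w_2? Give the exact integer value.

w1 = Kv₀ = ((-5)·1 + 7·0 + 0·0; 5·1 + (-2)·0 + 2·0; 2·1 + (-4)·0 + (-5)·0) = (-5, 5, 2)
w2 = Kw1 = ((-5)·(-5) + 7·5 + 0·2; 5·(-5) + (-2)·5 + 2·2; 2·(-5) + (-4)·5 + (-5)·2) = (60, -31, -40)
The requested component of w2 is -31.

-31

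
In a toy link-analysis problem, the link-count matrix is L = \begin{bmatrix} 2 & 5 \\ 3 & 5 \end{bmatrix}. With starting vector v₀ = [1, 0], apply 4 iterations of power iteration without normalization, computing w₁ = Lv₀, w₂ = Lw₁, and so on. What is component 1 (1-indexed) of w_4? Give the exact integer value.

w1 = Lv₀ = (2·1 + 5·0; 3·1 + 5·0) = (2, 3)
w2 = Lw1 = (2·2 + 5·3; 3·2 + 5·3) = (19, 21)
w3 = Lw2 = (143, 162)
w4 = Lw3 = (1096, 1239)
The requested component of w4 is 1096.

1096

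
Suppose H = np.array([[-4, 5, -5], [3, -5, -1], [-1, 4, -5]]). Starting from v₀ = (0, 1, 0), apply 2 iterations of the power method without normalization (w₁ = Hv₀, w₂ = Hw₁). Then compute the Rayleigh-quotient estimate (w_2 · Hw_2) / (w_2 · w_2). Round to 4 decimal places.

w1 = Hv₀ = ((-4)·0 + 5·1 + (-5)·0; 3·0 + (-5)·1 + (-1)·0; (-1)·0 + 4·1 + (-5)·0) = (5, -5, 4)
w2 = Hw1 = ((-4)·5 + 5·(-5) + (-5)·4; 3·5 + (-5)·(-5) + (-1)·4; (-1)·5 + 4·(-5) + (-5)·4) = (-65, 36, -45)
Hw2 = (665, -330, 434)
w2·Hw2 = (-65)·665 + 36·(-330) + (-45)·434 = -74635; w2·w2 = (-65)·(-65) + 36·36 + (-45)·(-45) = 7546
λ ≈ -74635/7546 = -9.8907

λ ≈ -9.8907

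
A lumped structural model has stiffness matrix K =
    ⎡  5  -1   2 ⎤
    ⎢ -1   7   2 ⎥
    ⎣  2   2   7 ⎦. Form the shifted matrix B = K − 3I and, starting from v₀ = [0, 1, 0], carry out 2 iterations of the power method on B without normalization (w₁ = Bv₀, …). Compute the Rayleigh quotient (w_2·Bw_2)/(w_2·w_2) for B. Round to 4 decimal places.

B = K − 3I has rows (2, -1, 2); (-1, 4, 2); (2, 2, 4)
w1 = Bv₀ = (2·0 + (-1)·1 + 2·0; (-1)·0 + 4·1 + 2·0; 2·0 + 2·1 + 4·0) = (-1, 4, 2)
w2 = Bw1 = (2·(-1) + (-1)·4 + 2·2; (-1)·(-1) + 4·4 + 2·2; 2·(-1) + 2·4 + 4·2) = (-2, 21, 14)
Bw2 = (3, 114, 94)
w2·Bw2 = 3704; w2·w2 = 641; μ ≈ 3704/641 = 5.7785

5.7785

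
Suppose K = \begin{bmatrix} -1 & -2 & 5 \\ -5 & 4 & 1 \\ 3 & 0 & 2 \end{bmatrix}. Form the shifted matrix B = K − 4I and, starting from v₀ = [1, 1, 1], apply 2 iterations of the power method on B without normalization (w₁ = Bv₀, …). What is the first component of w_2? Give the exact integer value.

B = K − 4I has rows (-5, -2, 5); (-5, 0, 1); (3, 0, -2)
w1 = Bv₀ = (-2, -4, 1)
w2 = Bw1 = (23, 11, -8)
Requested component of w2: 23

23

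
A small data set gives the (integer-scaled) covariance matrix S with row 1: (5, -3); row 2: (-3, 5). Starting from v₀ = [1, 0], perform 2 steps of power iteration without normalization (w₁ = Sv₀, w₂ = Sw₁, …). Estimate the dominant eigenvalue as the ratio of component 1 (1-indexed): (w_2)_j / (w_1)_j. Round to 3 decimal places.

6.800

w1 = Sv₀ = (5·1 + (-3)·0; (-3)·1 + 5·0) = (5, -3)
w2 = Sw1 = (5·5 + (-3)·(-3); (-3)·5 + 5·(-3)) = (34, -30)
Ratio at component: 34 / 5 = 6.800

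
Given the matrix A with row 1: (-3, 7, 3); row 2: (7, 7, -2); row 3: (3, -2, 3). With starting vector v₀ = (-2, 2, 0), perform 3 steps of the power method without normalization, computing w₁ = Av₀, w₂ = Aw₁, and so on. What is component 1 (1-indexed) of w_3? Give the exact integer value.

1480

w1 = Av₀ = (20, 0, -10)
w2 = Aw1 = (-90, 160, 30)
w3 = Aw2 = (1480, 430, -500)
The requested component of w3 is 1480.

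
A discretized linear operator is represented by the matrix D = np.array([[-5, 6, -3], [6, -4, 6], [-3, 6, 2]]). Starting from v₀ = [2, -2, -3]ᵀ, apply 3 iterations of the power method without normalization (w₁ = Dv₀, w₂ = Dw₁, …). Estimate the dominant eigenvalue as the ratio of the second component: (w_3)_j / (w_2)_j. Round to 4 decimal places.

λ ≈ -7.9652

w1 = Dv₀ = (-13, 2, -24)
w2 = Dw1 = (149, -230, 3)
w3 = Dw2 = (-2134, 1832, -1821)
Ratio at component: 1832 / -230 = -7.9652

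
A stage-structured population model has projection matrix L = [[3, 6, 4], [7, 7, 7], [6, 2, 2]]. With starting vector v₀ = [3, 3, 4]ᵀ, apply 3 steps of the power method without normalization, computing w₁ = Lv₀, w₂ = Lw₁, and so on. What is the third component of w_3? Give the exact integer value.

7016

w1 = Lv₀ = (3·3 + 6·3 + 4·4; 7·3 + 7·3 + 7·4; 6·3 + 2·3 + 2·4) = (43, 70, 32)
w2 = Lw1 = (3·43 + 6·70 + 4·32; 7·43 + 7·70 + 7·32; 6·43 + 2·70 + 2·32) = (677, 1015, 462)
w3 = Lw2 = (9969, 15078, 7016)
The requested component of w3 is 7016.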